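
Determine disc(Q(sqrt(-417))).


For K = Q(sqrt(d)) with d squarefree: disc(K) = d if d = 1 mod 4, and disc(K) = 4d if d = 2 or 3 mod 4.
Here d = -417, and d mod 4 = 3.
d = 3 mod 4, not 1 (O_K = Z[sqrt(d)]), so disc(K) = 4d = 4 * (-417) = -1668

-1668


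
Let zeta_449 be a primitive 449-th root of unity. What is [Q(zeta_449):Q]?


The degree equals Euler's totient phi(449).
449 = 449
phi(449) = 448

448


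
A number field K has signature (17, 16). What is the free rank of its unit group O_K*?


By Dirichlet's unit theorem:
rank = r1 + r2 - 1
= 17 + 16 - 1
= 32

32


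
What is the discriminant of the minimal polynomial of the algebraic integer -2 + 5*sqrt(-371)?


The element -2 + 5*sqrt(-371) has minimal polynomial:
x^2 + 4*x + 9279
Discriminant = (4)^2 - 4*(9279)
= 16 - 37116
= -37100

-37100


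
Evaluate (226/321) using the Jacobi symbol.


Compute (226/321) via quadratic reciprocity:
  pull out 2: (2/321) = +1  (since 321 mod 8 = 1)
  reciprocity: (113/321) -> +(321/113)
  reduce: (95/113)
  reciprocity: (95/113) -> +(113/95)
  reduce: (18/95)
  pull out 2: (2/95) = +1  (since 95 mod 8 = 7)
  reciprocity: (9/95) -> +(95/9)
  reduce: (5/9)
  reciprocity: (5/9) -> +(9/5)
  reduce: (4/5)
  pull out 2: (2/5) = -1  (since 5 mod 8 = 5)
  pull out 2: (2/5) = -1  (since 5 mod 8 = 5)
  (1/5) = 1
Product of signs = 1

1


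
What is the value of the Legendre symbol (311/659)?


p = 659 is prime, so compute (311/659) with the reciprocity algorithm (Jacobi-symbol steps: pull out 2s via (2/n), flip via reciprocity, reduce):
  reciprocity: (311/659) -> -(659/311)
  reduce: (37/311)
  reciprocity: (37/311) -> +(311/37)
  reduce: (15/37)
  reciprocity: (15/37) -> +(37/15)
  reduce: (7/15)
  reciprocity: (7/15) -> -(15/7)
  reduce: (1/7)
  (1/7) = 1
Product of signs = 1
(311/659) = 1

1


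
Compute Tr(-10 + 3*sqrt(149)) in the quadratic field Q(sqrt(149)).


Tr(a + b*sqrt(d)) = (a + b*sqrt(d)) + (a - b*sqrt(d)) = 2a
= 2 * (-10)
= -20

-20


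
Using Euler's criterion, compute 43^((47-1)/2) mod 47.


p = 47 is prime and the exponent is (p-1)/2 = 23, so by Euler's criterion 43^23 = (43/47) = +1 or -1 mod 47.
Compute by square-and-multiply:
  23 = 16 + 4 + 2 + 1 (binary 10111)
  Repeated squaring mod 47: 43^1 = 43, 43^2 = 16, 43^4 = 21, 43^8 = 18, 43^16 = 42
  43^23 = 43^16 * 43^4 * 43^2 * 43^1 = 42 * 21 * 16 * 43 mod 47
    42 * 21 = 882 = 36 mod 47
    36 * 16 = 576 = 12 mod 47
    12 * 43 = 516 = 46 mod 47
  43^23 = 46 mod 47
Result 46 = p - 1 = -1 mod 47: 43 is a quadratic non-residue mod 47. As a residue in [0, p-1] the value is 46.
43^23 mod 47 = 46

46


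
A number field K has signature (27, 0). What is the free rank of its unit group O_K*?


By Dirichlet's unit theorem:
rank = r1 + r2 - 1
= 27 + 0 - 1
= 26

26


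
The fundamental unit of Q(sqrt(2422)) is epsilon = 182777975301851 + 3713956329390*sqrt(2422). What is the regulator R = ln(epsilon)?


epsilon = 182777975301851 + 3713956329390*sqrt(2422)
= 3.6556e+14
R = ln(3.6556e+14)
= 33.5324

33.5324


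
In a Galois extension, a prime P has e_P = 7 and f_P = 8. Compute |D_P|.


|D_P| = e * f
= 7 * 8
= 56

56


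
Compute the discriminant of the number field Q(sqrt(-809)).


For K = Q(sqrt(d)) with d squarefree: disc(K) = d if d = 1 mod 4, and disc(K) = 4d if d = 2 or 3 mod 4.
Here d = -809, and d mod 4 = 3.
d = 3 mod 4, not 1 (O_K = Z[sqrt(d)]), so disc(K) = 4d = 4 * (-809) = -3236

-3236


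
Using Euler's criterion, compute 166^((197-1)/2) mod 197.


p = 197 is prime and the exponent is (p-1)/2 = 98, so by Euler's criterion 166^98 = (166/197) = +1 or -1 mod 197.
Compute by square-and-multiply:
  98 = 64 + 32 + 2 (binary 1100010)
  Repeated squaring mod 197: 166^1 = 166, 166^2 = 173, 166^4 = 182, 166^8 = 28, 166^16 = 193, 166^32 = 16, 166^64 = 59
  166^98 = 166^64 * 166^32 * 166^2 = 59 * 16 * 173 mod 197
    59 * 16 = 944 = 156 mod 197
    156 * 173 = 26988 = 196 mod 197
  166^98 = 196 mod 197
Result 196 = p - 1 = -1 mod 197: 166 is a quadratic non-residue mod 197. As a residue in [0, p-1] the value is 196.
166^98 mod 197 = 196

196


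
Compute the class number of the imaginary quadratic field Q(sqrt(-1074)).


K = Q(sqrt(-1074)). d mod 4 = 2, so D = disc(K) = 4d = -4296
h(K) equals the number of primitive reduced positive-definite forms (a, b, c) = a*x^2 + b*x*y + c*y^2 with b^2 - 4ac = D,
where reduced means |b| <= a <= c, with b >= 0 whenever |b| = a or a = c, and primitive means gcd(a, b, c) = 1.
Reduced forces 3a^2 <= |D| = 4296, so 1 <= a <= 37; b must have the parity of D, and c = (b^2 - D)/(4a) must be an integer >= a.
Enumerate a = 1..37, b in [-a, a]:
  a=1: (1, 0, 1074)  [1]
  a=2: (2, 0, 537)  [1]
  a=3: (3, 0, 358)  [1]
  a=4: none
  a=5: (5, -2, 215), (5, 2, 215)  [2]
  a=6: (6, 0, 179)  [1]
  a=7: (7, -4, 154), (7, 4, 154)  [2]
  a=8..9: none
  a=10: (10, -8, 109), (10, 8, 109)  [2]
  a=11: (11, -4, 98), (11, 4, 98)  [2]
  a=12..13: none
  a=14: (14, -4, 77), (14, 4, 77)  [2]
  a=15: (15, -12, 74), (15, 12, 74)  [2]
  a=16..18: none
  a=19: (19, -6, 57), (19, 6, 57)  [2]
  a=20: none
  a=21: (21, -18, 55), (21, 18, 55)  [2]
  a=22: (22, -4, 49), (22, 4, 49)  [2]
  a=23..24: none
  a=25: (25, -2, 43), (25, 2, 43)  [2]
  a=26..28: none
  a=29: (29, -24, 42), (29, 24, 42)  [2]
  a=30: (30, -12, 37), (30, 12, 37)  [2]
  a=31..32: none
  a=33: (33, -18, 35), (33, 18, 35)  [2]
  a=34: none
  a=35: (35, -32, 38), (35, 32, 38)  [2]
  a=36..37: none
Total reduced forms: 1 + 1 + 1 + 2 + 1 + 2 + 2 + 2 + 2 + 2 + 2 + 2 + 2 + 2 + 2 + 2 + 2 + 2 = 32
h = 32

32


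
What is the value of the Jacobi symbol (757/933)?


Compute (757/933) via quadratic reciprocity:
  reciprocity: (757/933) -> +(933/757)
  reduce: (176/757)
  pull out 2: (2/757) = -1  (since 757 mod 8 = 5)
  pull out 2: (2/757) = -1  (since 757 mod 8 = 5)
  pull out 2: (2/757) = -1  (since 757 mod 8 = 5)
  pull out 2: (2/757) = -1  (since 757 mod 8 = 5)
  reciprocity: (11/757) -> +(757/11)
  reduce: (9/11)
  reciprocity: (9/11) -> +(11/9)
  reduce: (2/9)
  pull out 2: (2/9) = +1  (since 9 mod 8 = 1)
  (1/9) = 1
Product of signs = 1

1


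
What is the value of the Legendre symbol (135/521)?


p = 521 is prime, so compute (135/521) with the reciprocity algorithm (Jacobi-symbol steps: pull out 2s via (2/n), flip via reciprocity, reduce):
  reciprocity: (135/521) -> +(521/135)
  reduce: (116/135)
  pull out 2: (2/135) = +1  (since 135 mod 8 = 7)
  pull out 2: (2/135) = +1  (since 135 mod 8 = 7)
  reciprocity: (29/135) -> +(135/29)
  reduce: (19/29)
  reciprocity: (19/29) -> +(29/19)
  reduce: (10/19)
  pull out 2: (2/19) = -1  (since 19 mod 8 = 3)
  reciprocity: (5/19) -> +(19/5)
  reduce: (4/5)
  pull out 2: (2/5) = -1  (since 5 mod 8 = 5)
  pull out 2: (2/5) = -1  (since 5 mod 8 = 5)
  (1/5) = 1
Product of signs = -1
(135/521) = -1

-1


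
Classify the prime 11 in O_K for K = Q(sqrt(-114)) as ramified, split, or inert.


K = Q(sqrt(-114)). Since d mod 4 = 2, disc(K) = -456.
Check p | disc: -456 mod 11 = 6.
p does not divide disc. Compute Legendre symbol (d/p):
7^((11-1)/2) mod 11 = -1
(d/p) = -1, so p is inert: (p) stays prime with e=1, f=2, g=1.
Therefore p is inert.

inert


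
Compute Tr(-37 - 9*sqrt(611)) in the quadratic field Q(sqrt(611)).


Tr(a + b*sqrt(d)) = (a + b*sqrt(d)) + (a - b*sqrt(d)) = 2a
= 2 * (-37)
= -74

-74


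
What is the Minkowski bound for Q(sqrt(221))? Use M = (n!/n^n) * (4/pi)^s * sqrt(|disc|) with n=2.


d = 221, d mod 4 = 1, so disc(K) = d = 221; |disc(K)| = 221
Real quadratic field, so n = 2, s = r2 = 0, r1 = 2
M = (n!/n^n) * (4/pi)^s * sqrt(|disc(K)|) = (2!/2^2) * (4/pi)^0 * sqrt(221)
= 0.5 * 1.000000 * 14.866069
= 7.4330

7.4330


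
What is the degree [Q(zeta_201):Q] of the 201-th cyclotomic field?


The degree equals Euler's totient phi(201).
201 = 3 * 67
phi(201) = 132

132


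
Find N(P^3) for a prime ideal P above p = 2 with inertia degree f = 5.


N(P^a) = p^(a*f)
= 2^(3*5)
= 2^15
= 32768

32768


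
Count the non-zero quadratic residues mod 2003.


For prime p, the number of non-zero quadratic residues is (p-1)/2.
= (2003-1)/2
= 1001

1001


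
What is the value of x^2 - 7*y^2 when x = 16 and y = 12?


x^2 - d*y^2
= 16^2 - 7*12^2
= 256 - 1008
= -752

-752


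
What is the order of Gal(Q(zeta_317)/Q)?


|Gal(Q(zeta_317)/Q)| = phi(317)
= 316

316


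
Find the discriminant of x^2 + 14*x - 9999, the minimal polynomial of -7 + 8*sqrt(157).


The element -7 + 8*sqrt(157) has minimal polynomial:
x^2 + 14*x - 9999
Discriminant = (14)^2 - 4*(-9999)
= 196 + 39996
= 40192

40192


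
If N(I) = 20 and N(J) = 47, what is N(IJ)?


N(IJ) = N(I) * N(J)
= 20 * 47
= 940

940


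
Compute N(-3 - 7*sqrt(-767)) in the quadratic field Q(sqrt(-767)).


N(a + b*sqrt(d)) = a^2 - d*b^2
= (-3)^2 - (-767)*(-7)^2
= 9 + 37583
= 37592

37592


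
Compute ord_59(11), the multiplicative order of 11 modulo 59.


We want ord_59(11), the smallest k >= 1 with 11^k = 1 mod 59.
n = 59 = 59, phi(59) = 58; the order divides phi(n).
Divisors of 58: 1, 2, 29, 58
Repeated squaring mod 59: 11^1 = 11, 11^2 = 3, 11^4 = 9, 11^8 = 22, 11^16 = 12, 11^32 = 26
Test divisors in increasing order:
  k=1: 11^1 = 11 mod 59
  k=2: 11^2 = 3 mod 59
  k=29: 11^29 = 12 * 22 * 9 * 11 = 58 mod 59
  k=58: 11^58 = 26 * 12 * 22 * 3 = 1 mod 59  <- first divisor giving 1
Order = 58

58


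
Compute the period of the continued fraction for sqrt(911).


Run the CF algorithm for sqrt(911).
a_0 = floor(sqrt(911)) = 30; set m_0=0, q_0=1.
Recurrence: m' = q*a - m,  q' = (d - m'^2)/q,  a' = floor((a_0 + m')/q').
  step 1: m=30, q=11, a=5
  step 2: m=25, q=26, a=2
  step 3: m=27, q=7, a=8
  step 4: m=29, q=10, a=5
  step 5: m=21, q=47, a=1
  step 6: m=26, q=5, a=11
  step 7: m=29, q=14, a=4
  step 8: m=27, q=13, a=4
  step 9: m=25, q=22, a=2
  step 10: m=19, q=25, a=1
  step 11: m=6, q=35, a=1
  step 12: m=29, q=2, a=29
  step 13: m=29, q=35, a=1
  step 14: m=6, q=25, a=1
  step 15: m=19, q=22, a=2
  step 16: m=25, q=13, a=4
  step 17: m=27, q=14, a=4
  step 18: m=29, q=5, a=11
  step 19: m=26, q=47, a=1
  step 20: m=21, q=10, a=5
  step 21: m=29, q=7, a=8
  step 22: m=27, q=26, a=2
  step 23: m=25, q=11, a=5
  step 24: m=30, q=1, a=60
a_24 = 2*a_0 = 60, so the period closes here.
sqrt(911) = [30; 5, 2, 8, 5, 1, 11, 4, 4, 2, 1, 1, 29, 1, 1, 2, 4, 4, 11, 1, 5, 8, 2, 5, 60]
Period length = 24

24


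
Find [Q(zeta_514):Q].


The degree equals Euler's totient phi(514).
514 = 2 * 257
phi(514) = 256

256


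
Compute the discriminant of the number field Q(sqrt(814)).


For K = Q(sqrt(d)) with d squarefree: disc(K) = d if d = 1 mod 4, and disc(K) = 4d if d = 2 or 3 mod 4.
Here d = 814, and d mod 4 = 2.
d = 2 mod 4, not 1 (O_K = Z[sqrt(d)]), so disc(K) = 4d = 4 * (814) = 3256

3256


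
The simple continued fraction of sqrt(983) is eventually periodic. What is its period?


Run the CF algorithm for sqrt(983).
a_0 = floor(sqrt(983)) = 31; set m_0=0, q_0=1.
Recurrence: m' = q*a - m,  q' = (d - m'^2)/q,  a' = floor((a_0 + m')/q').
  step 1: m=31, q=22, a=2
  step 2: m=13, q=37, a=1
  step 3: m=24, q=11, a=5
  step 4: m=31, q=2, a=31
  step 5: m=31, q=11, a=5
  step 6: m=24, q=37, a=1
  step 7: m=13, q=22, a=2
  step 8: m=31, q=1, a=62
a_8 = 2*a_0 = 62, so the period closes here.
sqrt(983) = [31; 2, 1, 5, 31, 5, 1, 2, 62]
Period length = 8

8


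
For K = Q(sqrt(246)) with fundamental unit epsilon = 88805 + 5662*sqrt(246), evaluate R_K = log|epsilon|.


epsilon = 88805 + 5662*sqrt(246)
= 177610.0000
R = ln(177610.0000)
= 12.0873

12.0873


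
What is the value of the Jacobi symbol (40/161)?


Compute (40/161) via quadratic reciprocity:
  pull out 2: (2/161) = +1  (since 161 mod 8 = 1)
  pull out 2: (2/161) = +1  (since 161 mod 8 = 1)
  pull out 2: (2/161) = +1  (since 161 mod 8 = 1)
  reciprocity: (5/161) -> +(161/5)
  reduce: (1/5)
  (1/5) = 1
Product of signs = 1

1


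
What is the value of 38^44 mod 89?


p = 89 is prime and the exponent is (p-1)/2 = 44, so by Euler's criterion 38^44 = (38/89) = +1 or -1 mod 89.
Compute by square-and-multiply:
  44 = 32 + 8 + 4 (binary 101100)
  Repeated squaring mod 89: 38^1 = 38, 38^2 = 20, 38^4 = 44, 38^8 = 67, 38^16 = 39, 38^32 = 8
  38^44 = 38^32 * 38^8 * 38^4 = 8 * 67 * 44 mod 89
    8 * 67 = 536 = 2 mod 89
    2 * 44 = 88 = 88 mod 89
  38^44 = 88 mod 89
Result 88 = p - 1 = -1 mod 89: 38 is a quadratic non-residue mod 89. As a residue in [0, p-1] the value is 88.
38^44 mod 89 = 88

88


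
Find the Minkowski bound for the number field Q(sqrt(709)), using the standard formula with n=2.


d = 709, d mod 4 = 1, so disc(K) = d = 709; |disc(K)| = 709
Real quadratic field, so n = 2, s = r2 = 0, r1 = 2
M = (n!/n^n) * (4/pi)^s * sqrt(|disc(K)|) = (2!/2^2) * (4/pi)^0 * sqrt(709)
= 0.5 * 1.000000 * 26.627054
= 13.3135

13.3135


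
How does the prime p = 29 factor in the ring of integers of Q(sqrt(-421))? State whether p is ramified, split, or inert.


K = Q(sqrt(-421)). Since d mod 4 = 3, disc(K) = -1684.
Check p | disc: -1684 mod 29 = 27.
p does not divide disc. Compute Legendre symbol (d/p):
14^((29-1)/2) mod 29 = -1
(d/p) = -1, so p is inert: (p) stays prime with e=1, f=2, g=1.
Therefore p is inert.

inert


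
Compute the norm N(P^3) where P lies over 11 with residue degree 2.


N(P^a) = p^(a*f)
= 11^(3*2)
= 11^6
= 1771561

1771561


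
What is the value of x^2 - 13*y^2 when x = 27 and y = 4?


x^2 - d*y^2
= 27^2 - 13*4^2
= 729 - 208
= 521

521


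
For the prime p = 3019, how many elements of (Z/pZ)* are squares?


For prime p, the number of non-zero quadratic residues is (p-1)/2.
= (3019-1)/2
= 1509

1509


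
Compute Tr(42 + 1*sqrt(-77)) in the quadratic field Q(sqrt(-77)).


Tr(a + b*sqrt(d)) = (a + b*sqrt(d)) + (a - b*sqrt(d)) = 2a
= 2 * (42)
= 84

84


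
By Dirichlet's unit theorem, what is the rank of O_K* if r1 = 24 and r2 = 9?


By Dirichlet's unit theorem:
rank = r1 + r2 - 1
= 24 + 9 - 1
= 32

32


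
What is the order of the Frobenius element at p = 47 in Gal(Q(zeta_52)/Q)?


The Frobenius at p in Gal(Q(zeta_n)/Q) = (Z/nZ)* is the class of p, so its order is ord_52(47), the smallest k >= 1 with 47^k = 1 mod 52.
n = 52 = 2^2 * 13, phi(52) = 24; the order divides phi(n).
Divisors of 24: 1, 2, 3, 4, 6, 8, 12, 24
Repeated squaring mod 52: 47^1 = 47, 47^2 = 25, 47^4 = 1, 47^8 = 1, 47^16 = 1
Test divisors in increasing order:
  k=1: 47^1 = 47 mod 52
  k=2: 47^2 = 25 mod 52
  k=3: 47^3 = 25 * 47 = 31 mod 52
  k=4: 47^4 = 1 mod 52  <- first divisor giving 1
Order = 4

4


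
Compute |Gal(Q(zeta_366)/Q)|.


|Gal(Q(zeta_366)/Q)| = phi(366)
= 120

120


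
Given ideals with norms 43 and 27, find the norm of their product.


N(IJ) = N(I) * N(J)
= 43 * 27
= 1161

1161


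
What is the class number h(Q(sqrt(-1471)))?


K = Q(sqrt(-1471)). d mod 4 = 1, so D = disc(K) = d = -1471
h(K) equals the number of primitive reduced positive-definite forms (a, b, c) = a*x^2 + b*x*y + c*y^2 with b^2 - 4ac = D,
where reduced means |b| <= a <= c, with b >= 0 whenever |b| = a or a = c, and primitive means gcd(a, b, c) = 1.
Reduced forces 3a^2 <= |D| = 1471, so 1 <= a <= 22; b must have the parity of D, and c = (b^2 - D)/(4a) must be an integer >= a.
Enumerate a = 1..22, b in [-a, a]:
  a=1: (1, 1, 368)  [1]
  a=2: (2, -1, 184), (2, 1, 184)  [2]
  a=3: none
  a=4: (4, -1, 92), (4, 1, 92)  [2]
  a=5: (5, -3, 74), (5, 3, 74)  [2]
  a=6..7: none
  a=8: (8, -1, 46), (8, 1, 46)  [2]
  a=9: none
  a=10: (10, -7, 38), (10, -3, 37), (10, 3, 37), (10, 7, 38)  [4]
  a=11: (11, -5, 34), (11, 5, 34)  [2]
  a=12..15: none
  a=16: (16, -1, 23), (16, 1, 23)  [2]
  a=17: (17, -5, 22), (17, 5, 22)  [2]
  a=18: none
  a=19: (19, -7, 20), (19, 7, 20)  [2]
  a=20: (20, -17, 22), (20, 17, 22)  [2]
  a=21..22: none
Total reduced forms: 1 + 2 + 2 + 2 + 2 + 4 + 2 + 2 + 2 + 2 + 2 = 23
h = 23

23


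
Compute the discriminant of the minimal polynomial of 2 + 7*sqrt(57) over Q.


The element 2 + 7*sqrt(57) has minimal polynomial:
x^2 - 4*x - 2789
Discriminant = (-4)^2 - 4*(-2789)
= 16 + 11156
= 11172

11172


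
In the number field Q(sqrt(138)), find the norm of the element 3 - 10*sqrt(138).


N(a + b*sqrt(d)) = a^2 - d*b^2
= (3)^2 - (138)*(-10)^2
= 9 - 13800
= -13791

-13791


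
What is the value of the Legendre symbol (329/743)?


p = 743 is prime, so compute (329/743) with the reciprocity algorithm (Jacobi-symbol steps: pull out 2s via (2/n), flip via reciprocity, reduce):
  reciprocity: (329/743) -> +(743/329)
  reduce: (85/329)
  reciprocity: (85/329) -> +(329/85)
  reduce: (74/85)
  pull out 2: (2/85) = -1  (since 85 mod 8 = 5)
  reciprocity: (37/85) -> +(85/37)
  reduce: (11/37)
  reciprocity: (11/37) -> +(37/11)
  reduce: (4/11)
  pull out 2: (2/11) = -1  (since 11 mod 8 = 3)
  pull out 2: (2/11) = -1  (since 11 mod 8 = 3)
  (1/11) = 1
Product of signs = -1
(329/743) = -1

-1


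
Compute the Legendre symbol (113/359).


p = 359 is prime, so compute (113/359) with the reciprocity algorithm (Jacobi-symbol steps: pull out 2s via (2/n), flip via reciprocity, reduce):
  reciprocity: (113/359) -> +(359/113)
  reduce: (20/113)
  pull out 2: (2/113) = +1  (since 113 mod 8 = 1)
  pull out 2: (2/113) = +1  (since 113 mod 8 = 1)
  reciprocity: (5/113) -> +(113/5)
  reduce: (3/5)
  reciprocity: (3/5) -> +(5/3)
  reduce: (2/3)
  pull out 2: (2/3) = -1  (since 3 mod 8 = 3)
  (1/3) = 1
Product of signs = -1
(113/359) = -1

-1


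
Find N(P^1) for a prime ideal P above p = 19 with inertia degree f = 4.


N(P^a) = p^(a*f)
= 19^(1*4)
= 19^4
= 130321

130321


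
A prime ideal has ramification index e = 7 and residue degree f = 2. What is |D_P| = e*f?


|D_P| = e * f
= 7 * 2
= 14

14


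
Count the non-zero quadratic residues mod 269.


For prime p, the number of non-zero quadratic residues is (p-1)/2.
= (269-1)/2
= 134

134


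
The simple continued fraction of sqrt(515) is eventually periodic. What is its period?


Run the CF algorithm for sqrt(515).
a_0 = floor(sqrt(515)) = 22; set m_0=0, q_0=1.
Recurrence: m' = q*a - m,  q' = (d - m'^2)/q,  a' = floor((a_0 + m')/q').
  step 1: m=22, q=31, a=1
  step 2: m=9, q=14, a=2
  step 3: m=19, q=11, a=3
  step 4: m=14, q=29, a=1
  step 5: m=15, q=10, a=3
  step 6: m=15, q=29, a=1
  step 7: m=14, q=11, a=3
  step 8: m=19, q=14, a=2
  step 9: m=9, q=31, a=1
  step 10: m=22, q=1, a=44
a_10 = 2*a_0 = 44, so the period closes here.
sqrt(515) = [22; 1, 2, 3, 1, 3, 1, 3, 2, 1, 44]
Period length = 10

10


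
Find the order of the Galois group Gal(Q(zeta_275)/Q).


|Gal(Q(zeta_275)/Q)| = phi(275)
= 200

200


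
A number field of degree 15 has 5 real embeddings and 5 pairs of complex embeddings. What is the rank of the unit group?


By Dirichlet's unit theorem:
rank = r1 + r2 - 1
= 5 + 5 - 1
= 9

9


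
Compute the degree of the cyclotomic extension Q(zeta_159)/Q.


The degree equals Euler's totient phi(159).
159 = 3 * 53
phi(159) = 104

104


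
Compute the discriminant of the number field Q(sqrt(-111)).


For K = Q(sqrt(d)) with d squarefree: disc(K) = d if d = 1 mod 4, and disc(K) = 4d if d = 2 or 3 mod 4.
Here d = -111, and d mod 4 = 1.
d = 1 mod 4 (O_K = Z[(1+sqrt(d))/2]), so disc(K) = d = -111

-111


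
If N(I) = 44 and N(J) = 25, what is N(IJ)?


N(IJ) = N(I) * N(J)
= 44 * 25
= 1100

1100


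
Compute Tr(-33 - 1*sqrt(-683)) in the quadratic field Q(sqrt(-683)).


Tr(a + b*sqrt(d)) = (a + b*sqrt(d)) + (a - b*sqrt(d)) = 2a
= 2 * (-33)
= -66

-66


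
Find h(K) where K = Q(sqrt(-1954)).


K = Q(sqrt(-1954)). d mod 4 = 2, so D = disc(K) = 4d = -7816
h(K) equals the number of primitive reduced positive-definite forms (a, b, c) = a*x^2 + b*x*y + c*y^2 with b^2 - 4ac = D,
where reduced means |b| <= a <= c, with b >= 0 whenever |b| = a or a = c, and primitive means gcd(a, b, c) = 1.
Reduced forces 3a^2 <= |D| = 7816, so 1 <= a <= 51; b must have the parity of D, and c = (b^2 - D)/(4a) must be an integer >= a.
Enumerate a = 1..51, b in [-a, a]:
  a=1: (1, 0, 1954)  [1]
  a=2: (2, 0, 977)  [1]
  a=3..4: none
  a=5: (5, -2, 391), (5, 2, 391)  [2]
  a=6..9: none
  a=10: (10, -8, 197), (10, 8, 197)  [2]
  a=11: (11, -4, 178), (11, 4, 178)  [2]
  a=12: none
  a=13: (13, -6, 151), (13, 6, 151)  [2]
  a=14..16: none
  a=17: (17, -2, 115), (17, 2, 115)  [2]
  a=18..21: none
  a=22: (22, -4, 89), (22, 4, 89)  [2]
  a=23: (23, -2, 85), (23, 2, 85)  [2]
  a=24: none
  a=25: (25, -22, 83), (25, 22, 83)  [2]
  a=26: (26, -20, 79), (26, 20, 79)  [2]
  a=27..33: none
  a=34: (34, -32, 65), (34, 32, 65)  [2]
  a=35..36: none
  a=37: (37, -18, 55), (37, 18, 55)  [2]
  a=38..42: none
  a=43: (43, -28, 50), (43, 28, 50)  [2]
  a=44..45: none
  a=46: (46, -44, 53), (46, 44, 53)  [2]
  a=47..51: none
Total reduced forms: 1 + 1 + 2 + 2 + 2 + 2 + 2 + 2 + 2 + 2 + 2 + 2 + 2 + 2 + 2 = 28
h = 28

28


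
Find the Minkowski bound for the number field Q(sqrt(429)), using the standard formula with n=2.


d = 429, d mod 4 = 1, so disc(K) = d = 429; |disc(K)| = 429
Real quadratic field, so n = 2, s = r2 = 0, r1 = 2
M = (n!/n^n) * (4/pi)^s * sqrt(|disc(K)|) = (2!/2^2) * (4/pi)^0 * sqrt(429)
= 0.5 * 1.000000 * 20.712315
= 10.3562

10.3562


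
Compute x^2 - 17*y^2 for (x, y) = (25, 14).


x^2 - d*y^2
= 25^2 - 17*14^2
= 625 - 3332
= -2707

-2707


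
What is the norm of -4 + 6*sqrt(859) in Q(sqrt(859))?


N(a + b*sqrt(d)) = a^2 - d*b^2
= (-4)^2 - (859)*(6)^2
= 16 - 30924
= -30908

-30908


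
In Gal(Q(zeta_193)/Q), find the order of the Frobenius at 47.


The Frobenius at p in Gal(Q(zeta_n)/Q) = (Z/nZ)* is the class of p, so its order is ord_193(47), the smallest k >= 1 with 47^k = 1 mod 193.
n = 193 = 193, phi(193) = 192; the order divides phi(n).
Divisors of 192: 1, 2, 3, 4, 6, 8, 12, 16, 24, 32, 48, 64, 96, 192
Repeated squaring mod 193: 47^1 = 47, 47^2 = 86, 47^4 = 62, 47^8 = 177, 47^16 = 63, 47^32 = 109, 47^64 = 108, 47^128 = 84
Test divisors in increasing order:
  k=1: 47^1 = 47 mod 193
  k=2: 47^2 = 86 mod 193
  k=3: 47^3 = 86 * 47 = 182 mod 193
  k=4: 47^4 = 62 mod 193
  k=6: 47^6 = 62 * 86 = 121 mod 193
  k=8: 47^8 = 177 mod 193
  k=12: 47^12 = 177 * 62 = 166 mod 193
  k=16: 47^16 = 63 mod 193
  k=24: 47^24 = 63 * 177 = 150 mod 193
  k=32: 47^32 = 109 mod 193
  k=48: 47^48 = 109 * 63 = 112 mod 193
  k=64: 47^64 = 108 mod 193
  k=96: 47^96 = 108 * 109 = 192 mod 193
  k=192: 47^192 = 84 * 108 = 1 mod 193  <- first divisor giving 1
Order = 192

192


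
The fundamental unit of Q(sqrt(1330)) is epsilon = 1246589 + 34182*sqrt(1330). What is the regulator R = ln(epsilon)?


epsilon = 1246589 + 34182*sqrt(1330)
= 2.4932e+06
R = ln(2.4932e+06)
= 14.7291

14.7291


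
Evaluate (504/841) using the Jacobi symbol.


Compute (504/841) via quadratic reciprocity:
  pull out 2: (2/841) = +1  (since 841 mod 8 = 1)
  pull out 2: (2/841) = +1  (since 841 mod 8 = 1)
  pull out 2: (2/841) = +1  (since 841 mod 8 = 1)
  reciprocity: (63/841) -> +(841/63)
  reduce: (22/63)
  pull out 2: (2/63) = +1  (since 63 mod 8 = 7)
  reciprocity: (11/63) -> -(63/11)
  reduce: (8/11)
  pull out 2: (2/11) = -1  (since 11 mod 8 = 3)
  pull out 2: (2/11) = -1  (since 11 mod 8 = 3)
  pull out 2: (2/11) = -1  (since 11 mod 8 = 3)
  (1/11) = 1
Product of signs = 1

1


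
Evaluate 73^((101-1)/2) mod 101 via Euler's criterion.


p = 101 is prime and the exponent is (p-1)/2 = 50, so by Euler's criterion 73^50 = (73/101) = +1 or -1 mod 101.
Compute by square-and-multiply:
  50 = 32 + 16 + 2 (binary 110010)
  Repeated squaring mod 101: 73^1 = 73, 73^2 = 77, 73^4 = 71, 73^8 = 92, 73^16 = 81, 73^32 = 97
  73^50 = 73^32 * 73^16 * 73^2 = 97 * 81 * 77 mod 101
    97 * 81 = 7857 = 80 mod 101
    80 * 77 = 6160 = 100 mod 101
  73^50 = 100 mod 101
Result 100 = p - 1 = -1 mod 101: 73 is a quadratic non-residue mod 101. As a residue in [0, p-1] the value is 100.
73^50 mod 101 = 100

100


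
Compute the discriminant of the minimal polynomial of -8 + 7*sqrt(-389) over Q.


The element -8 + 7*sqrt(-389) has minimal polynomial:
x^2 + 16*x + 19125
Discriminant = (16)^2 - 4*(19125)
= 256 - 76500
= -76244

-76244


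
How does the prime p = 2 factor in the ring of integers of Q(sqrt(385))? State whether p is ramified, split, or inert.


K = Q(sqrt(385)). Since d mod 4 = 1, disc(K) = 385.
Check p | disc: 385 mod 2 = 1.
p=2 does not divide disc (d is 1 mod 4). 2 splits iff d = 1 mod 8.
d mod 8 = 1, so (d/2) = 1.
(d/p) = 1, so p splits: (p) = P*P' with e=1, f=1, g=2.
Therefore p is split.

split


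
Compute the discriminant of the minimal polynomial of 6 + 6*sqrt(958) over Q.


The element 6 + 6*sqrt(958) has minimal polynomial:
x^2 - 12*x - 34452
Discriminant = (-12)^2 - 4*(-34452)
= 144 + 137808
= 137952

137952


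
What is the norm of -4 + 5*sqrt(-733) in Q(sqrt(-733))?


N(a + b*sqrt(d)) = a^2 - d*b^2
= (-4)^2 - (-733)*(5)^2
= 16 + 18325
= 18341

18341


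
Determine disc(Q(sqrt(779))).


For K = Q(sqrt(d)) with d squarefree: disc(K) = d if d = 1 mod 4, and disc(K) = 4d if d = 2 or 3 mod 4.
Here d = 779, and d mod 4 = 3.
d = 3 mod 4, not 1 (O_K = Z[sqrt(d)]), so disc(K) = 4d = 4 * (779) = 3116

3116


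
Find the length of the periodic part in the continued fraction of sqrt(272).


Run the CF algorithm for sqrt(272).
a_0 = floor(sqrt(272)) = 16; set m_0=0, q_0=1.
Recurrence: m' = q*a - m,  q' = (d - m'^2)/q,  a' = floor((a_0 + m')/q').
  step 1: m=16, q=16, a=2
  step 2: m=16, q=1, a=32
a_2 = 2*a_0 = 32, so the period closes here.
sqrt(272) = [16; 2, 32]
Period length = 2

2


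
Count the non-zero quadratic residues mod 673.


For prime p, the number of non-zero quadratic residues is (p-1)/2.
= (673-1)/2
= 336

336


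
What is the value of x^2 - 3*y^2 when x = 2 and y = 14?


x^2 - d*y^2
= 2^2 - 3*14^2
= 4 - 588
= -584

-584


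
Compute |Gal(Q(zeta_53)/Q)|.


|Gal(Q(zeta_53)/Q)| = phi(53)
= 52

52


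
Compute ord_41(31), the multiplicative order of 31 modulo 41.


We want ord_41(31), the smallest k >= 1 with 31^k = 1 mod 41.
n = 41 = 41, phi(41) = 40; the order divides phi(n).
Divisors of 40: 1, 2, 4, 5, 8, 10, 20, 40
Repeated squaring mod 41: 31^1 = 31, 31^2 = 18, 31^4 = 37, 31^8 = 16, 31^16 = 10, 31^32 = 18
Test divisors in increasing order:
  k=1: 31^1 = 31 mod 41
  k=2: 31^2 = 18 mod 41
  k=4: 31^4 = 37 mod 41
  k=5: 31^5 = 37 * 31 = 40 mod 41
  k=8: 31^8 = 16 mod 41
  k=10: 31^10 = 16 * 18 = 1 mod 41  <- first divisor giving 1
Order = 10

10


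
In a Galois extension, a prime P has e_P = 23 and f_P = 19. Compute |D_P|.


|D_P| = e * f
= 23 * 19
= 437

437


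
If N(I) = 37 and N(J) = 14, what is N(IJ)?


N(IJ) = N(I) * N(J)
= 37 * 14
= 518

518


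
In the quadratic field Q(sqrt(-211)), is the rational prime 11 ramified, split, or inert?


K = Q(sqrt(-211)). Since d mod 4 = 1, disc(K) = -211.
Check p | disc: -211 mod 11 = 9.
p does not divide disc. Compute Legendre symbol (d/p):
9^((11-1)/2) mod 11 = 1
(d/p) = 1, so p splits: (p) = P*P' with e=1, f=1, g=2.
Therefore p is split.

split


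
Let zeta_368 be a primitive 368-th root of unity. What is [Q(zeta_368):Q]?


The degree equals Euler's totient phi(368).
368 = 2^4 * 23
phi(368) = 176

176


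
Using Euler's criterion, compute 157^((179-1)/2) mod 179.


p = 179 is prime and the exponent is (p-1)/2 = 89, so by Euler's criterion 157^89 = (157/179) = +1 or -1 mod 179.
Compute by square-and-multiply:
  89 = 64 + 16 + 8 + 1 (binary 1011001)
  Repeated squaring mod 179: 157^1 = 157, 157^2 = 126, 157^4 = 124, 157^8 = 161, 157^16 = 145, 157^32 = 82, 157^64 = 101
  157^89 = 157^64 * 157^16 * 157^8 * 157^1 = 101 * 145 * 161 * 157 mod 179
    101 * 145 = 14645 = 146 mod 179
    146 * 161 = 23506 = 57 mod 179
    57 * 157 = 8949 = 178 mod 179
  157^89 = 178 mod 179
Result 178 = p - 1 = -1 mod 179: 157 is a quadratic non-residue mod 179. As a residue in [0, p-1] the value is 178.
157^89 mod 179 = 178

178


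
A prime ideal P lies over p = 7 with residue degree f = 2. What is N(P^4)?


N(P^a) = p^(a*f)
= 7^(4*2)
= 7^8
= 5764801

5764801


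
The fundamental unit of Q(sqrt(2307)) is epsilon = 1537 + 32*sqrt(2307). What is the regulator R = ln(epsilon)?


epsilon = 1537 + 32*sqrt(2307)
= 3073.9997
R = ln(3073.9997)
= 8.0307

8.0307


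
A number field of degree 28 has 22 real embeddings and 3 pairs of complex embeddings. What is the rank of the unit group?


By Dirichlet's unit theorem:
rank = r1 + r2 - 1
= 22 + 3 - 1
= 24

24


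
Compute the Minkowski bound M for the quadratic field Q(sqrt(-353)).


d = -353, d mod 4 = 3, so disc(K) = 4d = -1412; |disc(K)| = 1412
Imaginary quadratic field, so n = 2, s = r2 = 1, r1 = 0
M = (n!/n^n) * (4/pi)^s * sqrt(|disc(K)|) = (2!/2^2) * (4/pi)^1 * sqrt(1412)
= 0.5 * 1.273240 * 37.576588
= 23.9220

23.9220


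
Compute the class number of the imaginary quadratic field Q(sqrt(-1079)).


K = Q(sqrt(-1079)). d mod 4 = 1, so D = disc(K) = d = -1079
h(K) equals the number of primitive reduced positive-definite forms (a, b, c) = a*x^2 + b*x*y + c*y^2 with b^2 - 4ac = D,
where reduced means |b| <= a <= c, with b >= 0 whenever |b| = a or a = c, and primitive means gcd(a, b, c) = 1.
Reduced forces 3a^2 <= |D| = 1079, so 1 <= a <= 18; b must have the parity of D, and c = (b^2 - D)/(4a) must be an integer >= a.
Enumerate a = 1..18, b in [-a, a]:
  a=1: (1, 1, 270)  [1]
  a=2: (2, -1, 135), (2, 1, 135)  [2]
  a=3: (3, -1, 90), (3, 1, 90)  [2]
  a=4: (4, -3, 68), (4, 3, 68)  [2]
  a=5: (5, -1, 54), (5, 1, 54)  [2]
  a=6: (6, -5, 46), (6, -1, 45), (6, 1, 45), (6, 5, 46)  [4]
  a=7: none
  a=8: (8, -3, 34), (8, 3, 34)  [2]
  a=9: (9, -1, 30), (9, 1, 30)  [2]
  a=10: (10, -9, 29), (10, -1, 27), (10, 1, 27), (10, 9, 29)  [4]
  a=11: none
  a=12: (12, -11, 25), (12, -5, 23), (12, 5, 23), (12, 11, 25)  [4]
  a=13: (13, 13, 24)  [1]
  a=14: none
  a=15: (15, -11, 20), (15, -1, 18), (15, 1, 18), (15, 11, 20)  [4]
  a=16: (16, -3, 17), (16, 3, 17)  [2]
  a=17: none
  a=18: (18, -17, 19), (18, 17, 19)  [2]
Total reduced forms: 1 + 2 + 2 + 2 + 2 + 4 + 2 + 2 + 4 + 4 + 1 + 4 + 2 + 2 = 34
h = 34

34


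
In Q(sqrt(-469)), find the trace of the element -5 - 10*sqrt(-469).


Tr(a + b*sqrt(d)) = (a + b*sqrt(d)) + (a - b*sqrt(d)) = 2a
= 2 * (-5)
= -10

-10


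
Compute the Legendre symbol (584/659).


p = 659 is prime, so compute (584/659) with the reciprocity algorithm (Jacobi-symbol steps: pull out 2s via (2/n), flip via reciprocity, reduce):
  pull out 2: (2/659) = -1  (since 659 mod 8 = 3)
  pull out 2: (2/659) = -1  (since 659 mod 8 = 3)
  pull out 2: (2/659) = -1  (since 659 mod 8 = 3)
  reciprocity: (73/659) -> +(659/73)
  reduce: (2/73)
  pull out 2: (2/73) = +1  (since 73 mod 8 = 1)
  (1/73) = 1
Product of signs = -1
(584/659) = -1

-1


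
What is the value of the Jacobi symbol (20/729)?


Compute (20/729) via quadratic reciprocity:
  pull out 2: (2/729) = +1  (since 729 mod 8 = 1)
  pull out 2: (2/729) = +1  (since 729 mod 8 = 1)
  reciprocity: (5/729) -> +(729/5)
  reduce: (4/5)
  pull out 2: (2/5) = -1  (since 5 mod 8 = 5)
  pull out 2: (2/5) = -1  (since 5 mod 8 = 5)
  (1/5) = 1
Product of signs = 1

1


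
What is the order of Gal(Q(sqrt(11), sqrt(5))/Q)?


The 2 square roots of distinct primes are multiplicatively independent over Q,
so [K:Q] = 2^2 and Gal(K/Q) is isomorphic to (Z/2Z)^2.
|Gal| = 2^2 = 4

4


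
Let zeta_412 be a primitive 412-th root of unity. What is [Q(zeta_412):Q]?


The degree equals Euler's totient phi(412).
412 = 2^2 * 103
phi(412) = 204

204


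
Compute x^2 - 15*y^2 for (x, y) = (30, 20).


x^2 - d*y^2
= 30^2 - 15*20^2
= 900 - 6000
= -5100

-5100


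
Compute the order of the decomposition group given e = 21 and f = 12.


|D_P| = e * f
= 21 * 12
= 252

252


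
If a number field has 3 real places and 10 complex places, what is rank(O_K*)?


By Dirichlet's unit theorem:
rank = r1 + r2 - 1
= 3 + 10 - 1
= 12

12


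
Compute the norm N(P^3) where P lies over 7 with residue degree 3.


N(P^a) = p^(a*f)
= 7^(3*3)
= 7^9
= 40353607

40353607


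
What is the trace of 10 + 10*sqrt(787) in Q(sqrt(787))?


Tr(a + b*sqrt(d)) = (a + b*sqrt(d)) + (a - b*sqrt(d)) = 2a
= 2 * (10)
= 20

20


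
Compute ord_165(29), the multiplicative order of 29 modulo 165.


We want ord_165(29), the smallest k >= 1 with 29^k = 1 mod 165.
n = 165 = 3 * 5 * 11, phi(165) = 80; the order divides phi(n).
Divisors of 80: 1, 2, 4, 5, 8, 10, 16, 20, 40, 80
Repeated squaring mod 165: 29^1 = 29, 29^2 = 16, 29^4 = 91, 29^8 = 31, 29^16 = 136, 29^32 = 16, 29^64 = 91
Test divisors in increasing order:
  k=1: 29^1 = 29 mod 165
  k=2: 29^2 = 16 mod 165
  k=4: 29^4 = 91 mod 165
  k=5: 29^5 = 91 * 29 = 164 mod 165
  k=8: 29^8 = 31 mod 165
  k=10: 29^10 = 31 * 16 = 1 mod 165  <- first divisor giving 1
Order = 10

10


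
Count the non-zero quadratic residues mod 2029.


For prime p, the number of non-zero quadratic residues is (p-1)/2.
= (2029-1)/2
= 1014

1014


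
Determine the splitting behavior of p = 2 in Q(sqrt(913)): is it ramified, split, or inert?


K = Q(sqrt(913)). Since d mod 4 = 1, disc(K) = 913.
Check p | disc: 913 mod 2 = 1.
p=2 does not divide disc (d is 1 mod 4). 2 splits iff d = 1 mod 8.
d mod 8 = 1, so (d/2) = 1.
(d/p) = 1, so p splits: (p) = P*P' with e=1, f=1, g=2.
Therefore p is split.

split


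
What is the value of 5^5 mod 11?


p = 11 is prime and the exponent is (p-1)/2 = 5, so by Euler's criterion 5^5 = (5/11) = +1 or -1 mod 11.
Compute by square-and-multiply:
  5 = 4 + 1 (binary 101)
  Repeated squaring mod 11: 5^1 = 5, 5^2 = 3, 5^4 = 9
  5^5 = 5^4 * 5^1 = 9 * 5 mod 11
    9 * 5 = 45 = 1 mod 11
  5^5 = 1 mod 11
Result 1: 5 is a quadratic residue mod 11.
5^5 mod 11 = 1

1


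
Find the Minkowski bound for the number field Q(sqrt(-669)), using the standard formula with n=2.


d = -669, d mod 4 = 3, so disc(K) = 4d = -2676; |disc(K)| = 2676
Imaginary quadratic field, so n = 2, s = r2 = 1, r1 = 0
M = (n!/n^n) * (4/pi)^s * sqrt(|disc(K)|) = (2!/2^2) * (4/pi)^1 * sqrt(2676)
= 0.5 * 1.273240 * 51.730069
= 32.9324

32.9324


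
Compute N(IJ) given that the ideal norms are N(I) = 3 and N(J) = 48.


N(IJ) = N(I) * N(J)
= 3 * 48
= 144

144


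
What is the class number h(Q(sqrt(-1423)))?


K = Q(sqrt(-1423)). d mod 4 = 1, so D = disc(K) = d = -1423
h(K) equals the number of primitive reduced positive-definite forms (a, b, c) = a*x^2 + b*x*y + c*y^2 with b^2 - 4ac = D,
where reduced means |b| <= a <= c, with b >= 0 whenever |b| = a or a = c, and primitive means gcd(a, b, c) = 1.
Reduced forces 3a^2 <= |D| = 1423, so 1 <= a <= 21; b must have the parity of D, and c = (b^2 - D)/(4a) must be an integer >= a.
Enumerate a = 1..21, b in [-a, a]:
  a=1: (1, 1, 356)  [1]
  a=2: (2, -1, 178), (2, 1, 178)  [2]
  a=3: none
  a=4: (4, -1, 89), (4, 1, 89)  [2]
  a=5..7: none
  a=8: (8, -7, 46), (8, 7, 46)  [2]
  a=9..15: none
  a=16: (16, -7, 23), (16, 7, 23)  [2]
  a=17..21: none
Total reduced forms: 1 + 2 + 2 + 2 + 2 = 9
h = 9

9


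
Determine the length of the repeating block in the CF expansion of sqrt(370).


Run the CF algorithm for sqrt(370).
a_0 = floor(sqrt(370)) = 19; set m_0=0, q_0=1.
Recurrence: m' = q*a - m,  q' = (d - m'^2)/q,  a' = floor((a_0 + m')/q').
  step 1: m=19, q=9, a=4
  step 2: m=17, q=9, a=4
  step 3: m=19, q=1, a=38
a_3 = 2*a_0 = 38, so the period closes here.
sqrt(370) = [19; 4, 4, 38]
Period length = 3

3


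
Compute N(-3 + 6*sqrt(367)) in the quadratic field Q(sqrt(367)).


N(a + b*sqrt(d)) = a^2 - d*b^2
= (-3)^2 - (367)*(6)^2
= 9 - 13212
= -13203

-13203


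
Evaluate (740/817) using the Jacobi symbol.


Compute (740/817) via quadratic reciprocity:
  pull out 2: (2/817) = +1  (since 817 mod 8 = 1)
  pull out 2: (2/817) = +1  (since 817 mod 8 = 1)
  reciprocity: (185/817) -> +(817/185)
  reduce: (77/185)
  reciprocity: (77/185) -> +(185/77)
  reduce: (31/77)
  reciprocity: (31/77) -> +(77/31)
  reduce: (15/31)
  reciprocity: (15/31) -> -(31/15)
  reduce: (1/15)
  (1/15) = 1
Product of signs = -1

-1


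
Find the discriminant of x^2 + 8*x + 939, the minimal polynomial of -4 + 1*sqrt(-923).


The element -4 + 1*sqrt(-923) has minimal polynomial:
x^2 + 8*x + 939
Discriminant = (8)^2 - 4*(939)
= 64 - 3756
= -3692

-3692


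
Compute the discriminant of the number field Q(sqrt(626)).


For K = Q(sqrt(d)) with d squarefree: disc(K) = d if d = 1 mod 4, and disc(K) = 4d if d = 2 or 3 mod 4.
Here d = 626, and d mod 4 = 2.
d = 2 mod 4, not 1 (O_K = Z[sqrt(d)]), so disc(K) = 4d = 4 * (626) = 2504

2504


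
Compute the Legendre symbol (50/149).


p = 149 is prime, so compute (50/149) with the reciprocity algorithm (Jacobi-symbol steps: pull out 2s via (2/n), flip via reciprocity, reduce):
  pull out 2: (2/149) = -1  (since 149 mod 8 = 5)
  reciprocity: (25/149) -> +(149/25)
  reduce: (24/25)
  pull out 2: (2/25) = +1  (since 25 mod 8 = 1)
  pull out 2: (2/25) = +1  (since 25 mod 8 = 1)
  pull out 2: (2/25) = +1  (since 25 mod 8 = 1)
  reciprocity: (3/25) -> +(25/3)
  reduce: (1/3)
  (1/3) = 1
Product of signs = -1
(50/149) = -1

-1


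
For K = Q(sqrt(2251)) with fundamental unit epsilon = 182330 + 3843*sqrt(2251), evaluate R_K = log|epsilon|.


epsilon = 182330 + 3843*sqrt(2251)
= 364660.0000
R = ln(364660.0000)
= 12.8067

12.8067


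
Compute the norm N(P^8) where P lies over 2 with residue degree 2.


N(P^a) = p^(a*f)
= 2^(8*2)
= 2^16
= 65536

65536


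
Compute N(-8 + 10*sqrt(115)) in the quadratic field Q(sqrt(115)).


N(a + b*sqrt(d)) = a^2 - d*b^2
= (-8)^2 - (115)*(10)^2
= 64 - 11500
= -11436

-11436


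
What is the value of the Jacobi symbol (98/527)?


Compute (98/527) via quadratic reciprocity:
  pull out 2: (2/527) = +1  (since 527 mod 8 = 7)
  reciprocity: (49/527) -> +(527/49)
  reduce: (37/49)
  reciprocity: (37/49) -> +(49/37)
  reduce: (12/37)
  pull out 2: (2/37) = -1  (since 37 mod 8 = 5)
  pull out 2: (2/37) = -1  (since 37 mod 8 = 5)
  reciprocity: (3/37) -> +(37/3)
  reduce: (1/3)
  (1/3) = 1
Product of signs = 1

1


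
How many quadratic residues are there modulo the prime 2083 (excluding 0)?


For prime p, the number of non-zero quadratic residues is (p-1)/2.
= (2083-1)/2
= 1041

1041


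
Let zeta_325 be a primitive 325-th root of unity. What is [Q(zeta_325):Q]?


The degree equals Euler's totient phi(325).
325 = 5^2 * 13
phi(325) = 240

240


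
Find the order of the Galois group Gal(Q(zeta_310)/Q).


|Gal(Q(zeta_310)/Q)| = phi(310)
= 120

120


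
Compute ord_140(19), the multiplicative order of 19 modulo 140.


We want ord_140(19), the smallest k >= 1 with 19^k = 1 mod 140.
n = 140 = 2^2 * 5 * 7, phi(140) = 48; the order divides phi(n).
Divisors of 48: 1, 2, 3, 4, 6, 8, 12, 16, 24, 48
Repeated squaring mod 140: 19^1 = 19, 19^2 = 81, 19^4 = 121, 19^8 = 81, 19^16 = 121, 19^32 = 81
Test divisors in increasing order:
  k=1: 19^1 = 19 mod 140
  k=2: 19^2 = 81 mod 140
  k=3: 19^3 = 81 * 19 = 139 mod 140
  k=4: 19^4 = 121 mod 140
  k=6: 19^6 = 121 * 81 = 1 mod 140  <- first divisor giving 1
Order = 6

6


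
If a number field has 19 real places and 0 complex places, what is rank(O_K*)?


By Dirichlet's unit theorem:
rank = r1 + r2 - 1
= 19 + 0 - 1
= 18

18


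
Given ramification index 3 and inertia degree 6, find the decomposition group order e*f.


|D_P| = e * f
= 3 * 6
= 18

18


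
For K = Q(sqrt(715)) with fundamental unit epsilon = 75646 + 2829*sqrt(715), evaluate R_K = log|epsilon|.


epsilon = 75646 + 2829*sqrt(715)
= 151292.0000
R = ln(151292.0000)
= 11.9270

11.9270


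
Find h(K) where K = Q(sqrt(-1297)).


K = Q(sqrt(-1297)). d mod 4 = 3, so D = disc(K) = 4d = -5188
h(K) equals the number of primitive reduced positive-definite forms (a, b, c) = a*x^2 + b*x*y + c*y^2 with b^2 - 4ac = D,
where reduced means |b| <= a <= c, with b >= 0 whenever |b| = a or a = c, and primitive means gcd(a, b, c) = 1.
Reduced forces 3a^2 <= |D| = 5188, so 1 <= a <= 41; b must have the parity of D, and c = (b^2 - D)/(4a) must be an integer >= a.
Enumerate a = 1..41, b in [-a, a]:
  a=1: (1, 0, 1297)  [1]
  a=2: (2, 2, 649)  [1]
  a=3..10: none
  a=11: (11, -2, 118), (11, 2, 118)  [2]
  a=12: none
  a=13: (13, -8, 101), (13, 8, 101)  [2]
  a=14..21: none
  a=22: (22, -2, 59), (22, 2, 59)  [2]
  a=23..25: none
  a=26: (26, -18, 53), (26, 18, 53)  [2]
  a=27..30: none
  a=31: (31, -12, 43), (31, 12, 43)  [2]
  a=32..41: none
Total reduced forms: 1 + 1 + 2 + 2 + 2 + 2 + 2 = 12
h = 12

12
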